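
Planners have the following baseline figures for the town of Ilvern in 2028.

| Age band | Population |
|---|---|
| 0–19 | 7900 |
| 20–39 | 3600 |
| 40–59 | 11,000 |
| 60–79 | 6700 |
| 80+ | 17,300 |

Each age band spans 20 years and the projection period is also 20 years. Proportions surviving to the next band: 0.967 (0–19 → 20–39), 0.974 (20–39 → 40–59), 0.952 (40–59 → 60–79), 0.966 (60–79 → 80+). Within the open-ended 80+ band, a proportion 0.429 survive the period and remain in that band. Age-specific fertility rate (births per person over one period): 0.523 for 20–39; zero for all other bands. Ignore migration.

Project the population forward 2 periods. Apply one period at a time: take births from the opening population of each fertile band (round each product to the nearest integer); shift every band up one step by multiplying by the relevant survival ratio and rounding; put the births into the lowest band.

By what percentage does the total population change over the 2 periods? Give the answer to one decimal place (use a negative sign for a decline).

Numbering the groups 1..5 from youngest to oldest:
[period 1]
Births: 3600 × 0.523 = 1883
Group 2: 7900 × 0.967 = 7639
Group 3: 3600 × 0.974 = 3506
Group 4: 11000 × 0.952 = 10472
Group 5: 6700 × 0.966 + 17300 × 0.429 = 6472 + 7422 = 13894
End of period: [1883, 7639, 3506, 10472, 13894]
[period 2]
Births: 7639 × 0.523 = 3995
Group 2: 1883 × 0.967 = 1821
Group 3: 7639 × 0.974 = 7440
Group 4: 3506 × 0.952 = 3338
Group 5: 10472 × 0.966 + 13894 × 0.429 = 10116 + 5961 = 16077
End of period: [3995, 1821, 7440, 3338, 16077]
Total: 46500 → 32671; change = -13829; percentage change = -29.7%

-29.7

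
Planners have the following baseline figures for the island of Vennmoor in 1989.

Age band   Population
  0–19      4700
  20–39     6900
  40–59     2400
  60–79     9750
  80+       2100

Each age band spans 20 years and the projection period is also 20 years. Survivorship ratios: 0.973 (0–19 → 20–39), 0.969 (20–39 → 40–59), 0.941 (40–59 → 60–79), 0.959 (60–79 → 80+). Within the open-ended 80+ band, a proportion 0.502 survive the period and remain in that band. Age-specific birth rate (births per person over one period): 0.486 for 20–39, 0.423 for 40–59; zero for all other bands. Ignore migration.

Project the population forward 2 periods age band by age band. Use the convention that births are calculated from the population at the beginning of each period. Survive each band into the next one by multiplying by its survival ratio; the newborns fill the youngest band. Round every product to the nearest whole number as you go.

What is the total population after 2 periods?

(Groups numbered youngest = 1 to oldest = 5.)
Period 1:
Births: 6900 × 0.486 = 3353 ; 2400 × 0.423 = 1015 — total 4368
Group 2: 4700 × 0.973 = 4573
Group 3: 6900 × 0.969 = 6686
Group 4: 2400 × 0.941 = 2258
Group 5: 9750 × 0.959 + 2100 × 0.502 = 9350 + 1054 = 10404
→ [4368, 4573, 6686, 2258, 10404]
Period 2:
Births: 4573 × 0.486 = 2222 ; 6686 × 0.423 = 2828 — total 5050
Group 2: 4368 × 0.973 = 4250
Group 3: 4573 × 0.969 = 4431
Group 4: 6686 × 0.941 = 6292
Group 5: 2258 × 0.959 + 10404 × 0.502 = 2165 + 5223 = 7388
→ [5050, 4250, 4431, 6292, 7388]
Total after period 2: 5050 + 4250 + 4431 + 6292 + 7388 = 27411

27411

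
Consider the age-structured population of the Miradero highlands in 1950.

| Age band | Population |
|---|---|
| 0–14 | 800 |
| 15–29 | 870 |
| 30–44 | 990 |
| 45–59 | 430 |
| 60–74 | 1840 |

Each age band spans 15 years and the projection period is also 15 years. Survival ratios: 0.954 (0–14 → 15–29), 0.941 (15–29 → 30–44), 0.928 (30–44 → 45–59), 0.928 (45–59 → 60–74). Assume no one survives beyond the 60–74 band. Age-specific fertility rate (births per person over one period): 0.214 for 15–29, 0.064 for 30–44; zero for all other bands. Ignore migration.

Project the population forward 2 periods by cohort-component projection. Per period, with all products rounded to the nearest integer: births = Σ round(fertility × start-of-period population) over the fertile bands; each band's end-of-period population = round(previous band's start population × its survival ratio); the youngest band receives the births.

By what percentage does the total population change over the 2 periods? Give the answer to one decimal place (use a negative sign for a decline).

-43.5

Numbering the bands 1..5 from youngest to oldest:
Period 1:
Births: 870 × 0.214 = 186, 990 × 0.064 = 63 ⇒ total 249
Band 2: 800 × 0.954 = 763
Band 3: 870 × 0.941 = 819
Band 4: 990 × 0.928 = 919
Band 5: 430 × 0.928 = 399
Giving 249 / 763 / 819 / 919 / 399.
Period 2:
Births: 763 × 0.214 = 163, 819 × 0.064 = 52 ⇒ total 215
Band 2: 249 × 0.954 = 238
Band 3: 763 × 0.941 = 718
Band 4: 819 × 0.928 = 760
Band 5: 919 × 0.928 = 853
Giving 215 / 238 / 718 / 760 / 853.
Total: 4930 → 2784; change = -2146; percentage change = -43.5%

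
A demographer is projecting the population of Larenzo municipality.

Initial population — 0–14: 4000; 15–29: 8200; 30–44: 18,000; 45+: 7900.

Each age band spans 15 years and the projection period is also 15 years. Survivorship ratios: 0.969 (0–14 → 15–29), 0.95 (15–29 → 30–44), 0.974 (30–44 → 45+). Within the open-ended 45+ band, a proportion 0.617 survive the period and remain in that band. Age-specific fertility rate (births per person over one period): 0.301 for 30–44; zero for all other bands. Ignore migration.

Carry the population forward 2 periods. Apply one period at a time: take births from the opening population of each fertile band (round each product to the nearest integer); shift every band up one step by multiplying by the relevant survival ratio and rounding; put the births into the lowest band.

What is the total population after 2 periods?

(Bands numbered youngest = 1 to oldest = 4.)
After projecting period 1:
Births: 18000 * 0.301 = 5418
Band 2: 4000 * 0.969 = 3876
Band 3: 8200 * 0.95 = 7790
Band 4: 18000 * 0.974 + 7900 * 0.617 = 17532 + 4874 = 22406
End of period: [5418, 3876, 7790, 22406]
After projecting period 2:
Births: 7790 * 0.301 = 2345
Band 2: 5418 * 0.969 = 5250
Band 3: 3876 * 0.95 = 3682
Band 4: 7790 * 0.974 + 22406 * 0.617 = 7587 + 13825 = 21412
End of period: [2345, 5250, 3682, 21412]
Total after period 2: 2345 + 5250 + 3682 + 21412 = 32689

32689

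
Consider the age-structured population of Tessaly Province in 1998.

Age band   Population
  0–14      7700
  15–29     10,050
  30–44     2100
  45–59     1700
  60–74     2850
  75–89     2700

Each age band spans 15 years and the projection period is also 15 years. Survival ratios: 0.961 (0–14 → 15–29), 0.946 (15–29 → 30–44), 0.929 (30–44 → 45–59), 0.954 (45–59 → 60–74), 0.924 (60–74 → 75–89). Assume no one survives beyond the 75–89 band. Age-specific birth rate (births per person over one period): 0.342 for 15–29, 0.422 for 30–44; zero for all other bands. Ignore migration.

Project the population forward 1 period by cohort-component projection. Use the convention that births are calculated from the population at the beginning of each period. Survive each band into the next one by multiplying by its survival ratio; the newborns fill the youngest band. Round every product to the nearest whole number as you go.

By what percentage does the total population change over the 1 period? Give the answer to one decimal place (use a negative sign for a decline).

1.2

After projecting period 1:
Births: 10050 × 0.342 = 3437  |  2100 × 0.422 = 886 → total 4323
15–29: 7700 × 0.961 = 7400
30–44: 10050 × 0.946 = 9507
45–59: 2100 × 0.929 = 1951
60–74: 1700 × 0.954 = 1622
75–89: 2850 × 0.924 = 2633
End of period: [4323, 7400, 9507, 1951, 1622, 2633]
Total: 27100 → 27436; change = 336; percentage change = 1.2%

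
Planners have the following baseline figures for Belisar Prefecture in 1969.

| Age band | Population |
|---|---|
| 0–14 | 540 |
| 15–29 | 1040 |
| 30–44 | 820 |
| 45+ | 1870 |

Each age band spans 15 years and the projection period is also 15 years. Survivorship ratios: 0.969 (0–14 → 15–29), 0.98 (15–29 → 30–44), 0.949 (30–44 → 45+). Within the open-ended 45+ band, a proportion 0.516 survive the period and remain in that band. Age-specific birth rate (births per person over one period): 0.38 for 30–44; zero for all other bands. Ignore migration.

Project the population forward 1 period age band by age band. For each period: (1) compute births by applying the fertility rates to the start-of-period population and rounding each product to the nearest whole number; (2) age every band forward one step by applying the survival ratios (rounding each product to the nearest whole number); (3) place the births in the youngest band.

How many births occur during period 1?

312

Numbering the groups 1..4 from youngest to oldest:
After projecting period 1:
Births: 820 × 0.38 = 312
Group 2: 540 × 0.969 = 523
Group 3: 1040 × 0.98 = 1019
Group 4: 820 × 0.949 + 1870 × 0.516 = 778 + 965 = 1743
Population now: 0–14=312, 15–29=523, 30–44=1019, 45+=1743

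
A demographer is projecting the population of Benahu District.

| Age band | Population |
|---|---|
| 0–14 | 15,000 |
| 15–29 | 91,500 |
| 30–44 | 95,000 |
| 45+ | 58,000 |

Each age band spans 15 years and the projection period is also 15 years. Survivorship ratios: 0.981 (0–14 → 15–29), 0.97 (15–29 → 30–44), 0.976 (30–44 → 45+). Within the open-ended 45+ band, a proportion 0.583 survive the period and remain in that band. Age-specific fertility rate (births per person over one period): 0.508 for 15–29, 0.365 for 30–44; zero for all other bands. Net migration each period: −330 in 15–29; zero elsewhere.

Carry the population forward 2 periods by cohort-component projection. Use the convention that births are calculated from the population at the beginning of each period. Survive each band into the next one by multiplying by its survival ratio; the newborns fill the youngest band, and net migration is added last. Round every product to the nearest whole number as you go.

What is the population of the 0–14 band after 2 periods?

39704

Period 1.
Births: 91500 × 0.508 = 46482 ; 95000 × 0.365 = 34675 → total 81157
15–29: 15000 × 0.981 = 14715
30–44: 91500 × 0.97 = 88755
45+: 95000 × 0.976 + 58000 × 0.583 = 92720 + 33814 = 126534
Net migration: 15–29 − 330 → 14385
→ [81157, 14385, 88755, 126534]
Period 2.
Births: 14385 × 0.508 = 7308 ; 88755 × 0.365 = 32396 → total 39704
15–29: 81157 × 0.981 = 79615
30–44: 14385 × 0.97 = 13953
45+: 88755 × 0.976 + 126534 × 0.583 = 86625 + 73769 = 160394
Net migration: 15–29 − 330 → 79285
→ [39704, 79285, 13953, 160394]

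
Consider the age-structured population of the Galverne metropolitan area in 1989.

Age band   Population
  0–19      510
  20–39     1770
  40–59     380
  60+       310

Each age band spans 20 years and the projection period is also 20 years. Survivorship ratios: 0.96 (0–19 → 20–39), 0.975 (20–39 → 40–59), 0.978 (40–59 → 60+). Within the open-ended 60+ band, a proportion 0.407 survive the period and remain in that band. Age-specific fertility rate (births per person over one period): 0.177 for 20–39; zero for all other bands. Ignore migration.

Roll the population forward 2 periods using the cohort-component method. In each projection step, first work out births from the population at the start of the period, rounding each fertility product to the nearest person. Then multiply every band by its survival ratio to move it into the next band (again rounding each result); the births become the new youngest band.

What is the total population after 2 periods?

Period 1.
Births: 1770 × 0.177 = 313
20–39: 510 × 0.96 = 490
40–59: 1770 × 0.975 = 1726
60+: 380 × 0.978 + 310 × 0.407 = 372 + 126 = 498
→ [313, 490, 1726, 498]
Period 2.
Births: 490 × 0.177 = 87
20–39: 313 × 0.96 = 300
40–59: 490 × 0.975 = 478
60+: 1726 × 0.978 + 498 × 0.407 = 1688 + 203 = 1891
→ [87, 300, 478, 1891]
Total after period 2: 87 + 300 + 478 + 1891 = 2756

2756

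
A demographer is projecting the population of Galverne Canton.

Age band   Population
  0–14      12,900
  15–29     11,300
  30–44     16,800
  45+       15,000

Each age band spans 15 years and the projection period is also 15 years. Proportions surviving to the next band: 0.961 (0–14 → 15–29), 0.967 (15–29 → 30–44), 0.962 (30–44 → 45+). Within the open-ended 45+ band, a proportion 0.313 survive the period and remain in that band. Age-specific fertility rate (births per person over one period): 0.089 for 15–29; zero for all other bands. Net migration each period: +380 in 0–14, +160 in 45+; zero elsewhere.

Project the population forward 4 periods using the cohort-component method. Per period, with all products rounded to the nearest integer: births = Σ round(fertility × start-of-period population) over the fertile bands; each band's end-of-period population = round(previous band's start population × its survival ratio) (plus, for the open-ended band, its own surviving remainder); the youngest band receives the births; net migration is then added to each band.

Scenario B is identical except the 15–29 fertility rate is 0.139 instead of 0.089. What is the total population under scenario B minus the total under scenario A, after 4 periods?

Let band 1 be 0–14 through band 4 = 45+.
After projecting period 1:
Births: 11300 × 0.089 = 1006
Band 2: 12900 × 0.961 = 12397
Band 3: 11300 × 0.967 = 10927
Band 4: 16800 × 0.962 + 15000 × 0.313 = 16162 + 4695 = 20857
Net migration: Band 1 + 380 → 1386; Band 4 + 160 → 21017
Giving 1386 / 12397 / 10927 / 21017.
After projecting period 2:
Births: 12397 × 0.089 = 1103
Band 2: 1386 × 0.961 = 1332
Band 3: 12397 × 0.967 = 11988
Band 4: 10927 × 0.962 + 21017 × 0.313 = 10512 + 6578 = 17090
Net migration: Band 1 + 380 → 1483; Band 4 + 160 → 17250
Giving 1483 / 1332 / 11988 / 17250.
After projecting period 3:
Births: 1332 × 0.089 = 119
Band 2: 1483 × 0.961 = 1425
Band 3: 1332 × 0.967 = 1288
Band 4: 11988 × 0.962 + 17250 × 0.313 = 11532 + 5399 = 16931
Net migration: Band 1 + 380 → 499; Band 4 + 160 → 17091
Giving 499 / 1425 / 1288 / 17091.
After projecting period 4:
Births: 1425 × 0.089 = 127
Band 2: 499 × 0.961 = 480
Band 3: 1425 × 0.967 = 1378
Band 4: 1288 × 0.962 + 17091 × 0.313 = 1239 + 5349 = 6588
Net migration: Band 1 + 380 → 507; Band 4 + 160 → 6748
Giving 507 / 480 / 1378 / 6748.
Scenario A total after 4 periods: 9113
Scenario B projection —
After projecting period 1:
Births: 11300 × 0.139 = 1571
Band 2: 12900 × 0.961 = 12397
Band 3: 11300 × 0.967 = 10927
Band 4: 16800 × 0.962 + 15000 × 0.313 = 16162 + 4695 = 20857
Net migration: Band 1 + 380 → 1951; Band 4 + 160 → 21017
Giving 1951 / 12397 / 10927 / 21017.
After projecting period 2:
Births: 12397 × 0.139 = 1723
Band 2: 1951 × 0.961 = 1875
Band 3: 12397 × 0.967 = 11988
Band 4: 10927 × 0.962 + 21017 × 0.313 = 10512 + 6578 = 17090
Net migration: Band 1 + 380 → 2103; Band 4 + 160 → 17250
Giving 2103 / 1875 / 11988 / 17250.
After projecting period 3:
Births: 1875 × 0.139 = 261
Band 2: 2103 × 0.961 = 2021
Band 3: 1875 × 0.967 = 1813
Band 4: 11988 × 0.962 + 17250 × 0.313 = 11532 + 5399 = 16931
Net migration: Band 1 + 380 → 641; Band 4 + 160 → 17091
Giving 641 / 2021 / 1813 / 17091.
After projecting period 4:
Births: 2021 × 0.139 = 281
Band 2: 641 × 0.961 = 616
Band 3: 2021 × 0.967 = 1954
Band 4: 1813 × 0.962 + 17091 × 0.313 = 1744 + 5349 = 7093
Net migration: Band 1 + 380 → 661; Band 4 + 160 → 7253
Giving 661 / 616 / 1954 / 7253.
Scenario B total after 4 periods: 10484
Difference B − A = 10484 − 9113 = 1371

1371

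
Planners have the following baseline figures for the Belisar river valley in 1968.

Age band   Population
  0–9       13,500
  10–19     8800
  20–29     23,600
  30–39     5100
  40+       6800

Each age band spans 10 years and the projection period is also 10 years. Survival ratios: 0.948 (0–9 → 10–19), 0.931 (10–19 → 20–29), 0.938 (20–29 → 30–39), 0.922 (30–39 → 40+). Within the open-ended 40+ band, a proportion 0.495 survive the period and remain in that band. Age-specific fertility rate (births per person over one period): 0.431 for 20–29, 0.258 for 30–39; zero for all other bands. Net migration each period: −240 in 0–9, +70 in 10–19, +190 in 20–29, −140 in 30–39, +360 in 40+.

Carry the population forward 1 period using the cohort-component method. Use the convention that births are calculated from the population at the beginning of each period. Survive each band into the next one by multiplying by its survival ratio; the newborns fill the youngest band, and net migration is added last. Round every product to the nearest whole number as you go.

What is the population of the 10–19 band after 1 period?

Period 1.
Births: 23600 * 0.431 = 10172  |  5100 * 0.258 = 1316 → 11488
10–19: 13500 * 0.948 = 12798
20–29: 8800 * 0.931 = 8193
30–39: 23600 * 0.938 = 22137
40+: 5100 * 0.922 + 6800 * 0.495 = 4702 + 3366 = 8068
Net migration: 0–9 − 240 → 11248; 10–19 + 70 → 12868; 20–29 + 190 → 8383; 30–39 − 140 → 21997; 40+ + 360 → 8428
→ [11248, 12868, 8383, 21997, 8428]

12868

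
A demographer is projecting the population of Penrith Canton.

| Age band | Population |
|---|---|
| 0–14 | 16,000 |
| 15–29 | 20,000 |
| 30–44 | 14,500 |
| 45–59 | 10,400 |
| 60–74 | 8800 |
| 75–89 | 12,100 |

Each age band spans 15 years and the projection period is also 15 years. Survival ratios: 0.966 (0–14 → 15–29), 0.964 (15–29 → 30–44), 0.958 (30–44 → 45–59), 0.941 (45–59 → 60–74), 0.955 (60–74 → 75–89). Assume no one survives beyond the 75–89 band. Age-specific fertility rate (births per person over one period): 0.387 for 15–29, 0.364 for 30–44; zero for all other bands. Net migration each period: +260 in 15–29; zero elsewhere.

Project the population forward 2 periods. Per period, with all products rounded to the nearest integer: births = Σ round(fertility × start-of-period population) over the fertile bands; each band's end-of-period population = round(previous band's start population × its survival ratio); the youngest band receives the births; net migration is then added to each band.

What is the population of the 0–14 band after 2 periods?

13100

After projecting period 1:
Births: 20000 × 0.387 = 7740  |  14500 × 0.364 = 5278 → total 13018
15–29: 16000 × 0.966 = 15456
30–44: 20000 × 0.964 = 19280
45–59: 14500 × 0.958 = 13891
60–74: 10400 × 0.941 = 9786
75–89: 8800 × 0.955 = 8404
Net migration: 15–29 + 260 → 15716
→ [13018, 15716, 19280, 13891, 9786, 8404]
After projecting period 2:
Births: 15716 × 0.387 = 6082  |  19280 × 0.364 = 7018 → total 13100
15–29: 13018 × 0.966 = 12575
30–44: 15716 × 0.964 = 15150
45–59: 19280 × 0.958 = 18470
60–74: 13891 × 0.941 = 13071
75–89: 9786 × 0.955 = 9346
Net migration: 15–29 + 260 → 12835
→ [13100, 12835, 15150, 18470, 13071, 9346]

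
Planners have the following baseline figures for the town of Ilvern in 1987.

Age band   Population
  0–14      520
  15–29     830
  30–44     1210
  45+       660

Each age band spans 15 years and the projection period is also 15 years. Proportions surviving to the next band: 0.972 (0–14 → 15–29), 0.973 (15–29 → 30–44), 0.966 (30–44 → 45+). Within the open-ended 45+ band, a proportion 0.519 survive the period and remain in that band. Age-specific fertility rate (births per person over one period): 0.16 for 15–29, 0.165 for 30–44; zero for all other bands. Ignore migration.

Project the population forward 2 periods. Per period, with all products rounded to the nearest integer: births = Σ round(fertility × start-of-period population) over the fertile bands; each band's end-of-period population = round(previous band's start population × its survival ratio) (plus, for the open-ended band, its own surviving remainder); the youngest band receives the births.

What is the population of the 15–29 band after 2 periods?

Period 1.
Births: 830 * 0.16 = 133, 1210 * 0.165 = 200 → total 333
15–29: 520 * 0.972 = 505
30–44: 830 * 0.973 = 808
45+: 1210 * 0.966 + 660 * 0.519 = 1169 + 343 = 1512
End of period: [333, 505, 808, 1512]
Period 2.
Births: 505 * 0.16 = 81, 808 * 0.165 = 133 → total 214
15–29: 333 * 0.972 = 324
30–44: 505 * 0.973 = 491
45+: 808 * 0.966 + 1512 * 0.519 = 781 + 785 = 1566
End of period: [214, 324, 491, 1566]

324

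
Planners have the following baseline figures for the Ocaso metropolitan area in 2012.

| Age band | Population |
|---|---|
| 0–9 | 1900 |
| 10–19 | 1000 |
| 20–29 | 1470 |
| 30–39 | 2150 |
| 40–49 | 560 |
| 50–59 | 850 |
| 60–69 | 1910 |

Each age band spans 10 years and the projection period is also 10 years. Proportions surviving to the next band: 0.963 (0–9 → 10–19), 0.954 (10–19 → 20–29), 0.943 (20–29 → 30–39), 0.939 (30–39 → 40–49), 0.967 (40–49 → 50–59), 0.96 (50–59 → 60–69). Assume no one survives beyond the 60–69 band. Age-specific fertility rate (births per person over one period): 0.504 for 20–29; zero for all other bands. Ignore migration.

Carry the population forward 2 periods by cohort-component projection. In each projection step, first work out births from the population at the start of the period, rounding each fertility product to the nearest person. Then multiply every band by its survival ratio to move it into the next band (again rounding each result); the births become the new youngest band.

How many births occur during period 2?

481

Call the bands 1 to 7, youngest first.
Period 1:
Births: 1470 * 0.504 = 741
Band 2: 1900 * 0.963 = 1830
Band 3: 1000 * 0.954 = 954
Band 4: 1470 * 0.943 = 1386
Band 5: 2150 * 0.939 = 2019
Band 6: 560 * 0.967 = 542
Band 7: 850 * 0.96 = 816
End of period: [741, 1830, 954, 1386, 2019, 542, 816]
Period 2:
Births: 954 * 0.504 = 481
Band 2: 741 * 0.963 = 714
Band 3: 1830 * 0.954 = 1746
Band 4: 954 * 0.943 = 900
Band 5: 1386 * 0.939 = 1301
Band 6: 2019 * 0.967 = 1952
Band 7: 542 * 0.96 = 520
End of period: [481, 714, 1746, 900, 1301, 1952, 520]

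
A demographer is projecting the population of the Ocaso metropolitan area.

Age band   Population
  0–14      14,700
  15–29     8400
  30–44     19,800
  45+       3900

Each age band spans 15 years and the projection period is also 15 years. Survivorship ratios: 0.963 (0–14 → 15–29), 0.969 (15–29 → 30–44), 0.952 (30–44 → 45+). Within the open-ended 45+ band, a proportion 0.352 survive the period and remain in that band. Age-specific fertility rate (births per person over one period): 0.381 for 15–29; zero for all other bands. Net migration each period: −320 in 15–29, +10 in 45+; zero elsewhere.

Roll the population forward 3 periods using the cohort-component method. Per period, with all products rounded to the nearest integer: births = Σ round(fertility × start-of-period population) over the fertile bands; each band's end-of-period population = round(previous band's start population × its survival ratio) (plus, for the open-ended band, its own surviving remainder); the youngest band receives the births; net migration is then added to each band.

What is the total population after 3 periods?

26496

After projecting period 1:
Births: 8400 * 0.381 = 3200
15–29: 14700 * 0.963 = 14156
30–44: 8400 * 0.969 = 8140
45+: 19800 * 0.952 + 3900 * 0.352 = 18850 + 1373 = 20223
Net migration: 15–29 − 320 → 13836; 45+ + 10 → 20233
End of period: [3200, 13836, 8140, 20233]
After projecting period 2:
Births: 13836 * 0.381 = 5272
15–29: 3200 * 0.963 = 3082
30–44: 13836 * 0.969 = 13407
45+: 8140 * 0.952 + 20233 * 0.352 = 7749 + 7122 = 14871
Net migration: 15–29 − 320 → 2762; 45+ + 10 → 14881
End of period: [5272, 2762, 13407, 14881]
After projecting period 3:
Births: 2762 * 0.381 = 1052
15–29: 5272 * 0.963 = 5077
30–44: 2762 * 0.969 = 2676
45+: 13407 * 0.952 + 14881 * 0.352 = 12763 + 5238 = 18001
Net migration: 15–29 − 320 → 4757; 45+ + 10 → 18011
End of period: [1052, 4757, 2676, 18011]
Total after period 3: 1052 + 4757 + 2676 + 18011 = 26496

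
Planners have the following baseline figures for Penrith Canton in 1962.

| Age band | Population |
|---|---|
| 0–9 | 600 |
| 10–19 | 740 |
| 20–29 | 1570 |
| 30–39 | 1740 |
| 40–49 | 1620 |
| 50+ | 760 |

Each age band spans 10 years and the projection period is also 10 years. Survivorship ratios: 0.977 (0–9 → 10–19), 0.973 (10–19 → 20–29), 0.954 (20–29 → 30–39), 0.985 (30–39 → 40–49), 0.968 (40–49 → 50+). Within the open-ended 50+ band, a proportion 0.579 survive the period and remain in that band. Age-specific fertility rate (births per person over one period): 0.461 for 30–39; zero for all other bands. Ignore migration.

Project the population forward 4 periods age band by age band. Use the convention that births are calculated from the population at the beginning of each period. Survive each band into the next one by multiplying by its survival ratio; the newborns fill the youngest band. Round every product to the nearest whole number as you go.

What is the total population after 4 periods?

After projecting period 1:
Births: 1740 * 0.461 = 802
10–19: 600 * 0.977 = 586
20–29: 740 * 0.973 = 720
30–39: 1570 * 0.954 = 1498
40–49: 1740 * 0.985 = 1714
50+: 1620 * 0.968 + 760 * 0.579 = 1568 + 440 = 2008
→ [802, 586, 720, 1498, 1714, 2008]
After projecting period 2:
Births: 1498 * 0.461 = 691
10–19: 802 * 0.977 = 784
20–29: 586 * 0.973 = 570
30–39: 720 * 0.954 = 687
40–49: 1498 * 0.985 = 1476
50+: 1714 * 0.968 + 2008 * 0.579 = 1659 + 1163 = 2822
→ [691, 784, 570, 687, 1476, 2822]
After projecting period 3:
Births: 687 * 0.461 = 317
10–19: 691 * 0.977 = 675
20–29: 784 * 0.973 = 763
30–39: 570 * 0.954 = 544
40–49: 687 * 0.985 = 677
50+: 1476 * 0.968 + 2822 * 0.579 = 1429 + 1634 = 3063
→ [317, 675, 763, 544, 677, 3063]
After projecting period 4:
Births: 544 * 0.461 = 251
10–19: 317 * 0.977 = 310
20–29: 675 * 0.973 = 657
30–39: 763 * 0.954 = 728
40–49: 544 * 0.985 = 536
50+: 677 * 0.968 + 3063 * 0.579 = 655 + 1773 = 2428
→ [251, 310, 657, 728, 536, 2428]
Total after period 4: 251 + 310 + 657 + 728 + 536 + 2428 = 4910

4910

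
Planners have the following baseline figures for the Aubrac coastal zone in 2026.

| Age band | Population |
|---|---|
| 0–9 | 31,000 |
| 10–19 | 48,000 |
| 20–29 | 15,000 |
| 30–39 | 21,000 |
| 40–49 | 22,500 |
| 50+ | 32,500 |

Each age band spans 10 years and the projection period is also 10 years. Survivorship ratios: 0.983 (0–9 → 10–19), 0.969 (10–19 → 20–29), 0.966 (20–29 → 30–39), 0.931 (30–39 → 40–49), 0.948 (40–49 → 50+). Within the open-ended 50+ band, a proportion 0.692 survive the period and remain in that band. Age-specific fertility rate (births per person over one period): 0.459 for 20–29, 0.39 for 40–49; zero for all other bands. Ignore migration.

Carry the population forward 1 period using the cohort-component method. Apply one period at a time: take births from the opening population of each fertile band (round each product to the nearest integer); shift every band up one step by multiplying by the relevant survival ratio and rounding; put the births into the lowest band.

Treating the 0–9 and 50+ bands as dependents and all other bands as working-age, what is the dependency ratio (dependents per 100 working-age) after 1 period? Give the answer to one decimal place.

53.6

Period 1:
Births: 15000 × 0.459 = 6885 ; 22500 × 0.39 = 8775 ⇒ total 15660
10–19: 31000 × 0.983 = 30473
20–29: 48000 × 0.969 = 46512
30–39: 15000 × 0.966 = 14490
40–49: 21000 × 0.931 = 19551
50+: 22500 × 0.948 + 32500 × 0.692 = 21330 + 22490 = 43820
End of period: [15660, 30473, 46512, 14490, 19551, 43820]
Dependents (band 0–9 + band 50+) = 15660 + 43820 = 59480; working-age = 111026; ratio = 59480/111026 × 100 = 53.6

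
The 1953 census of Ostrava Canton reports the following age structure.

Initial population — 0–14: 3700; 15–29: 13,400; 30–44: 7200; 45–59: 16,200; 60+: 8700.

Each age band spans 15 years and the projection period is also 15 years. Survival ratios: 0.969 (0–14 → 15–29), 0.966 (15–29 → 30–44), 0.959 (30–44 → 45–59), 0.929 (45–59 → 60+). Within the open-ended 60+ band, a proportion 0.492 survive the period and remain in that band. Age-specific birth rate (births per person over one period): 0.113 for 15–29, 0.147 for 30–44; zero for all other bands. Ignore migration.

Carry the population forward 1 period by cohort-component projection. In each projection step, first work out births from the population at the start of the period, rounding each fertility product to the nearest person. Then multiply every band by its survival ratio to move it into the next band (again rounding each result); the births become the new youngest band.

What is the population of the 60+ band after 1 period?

Let band 1 be 0–14 through band 5 = 60+.
Period 1.
Births: 13400 × 0.113 = 1514  |  7200 × 0.147 = 1058 → 2572
Band 2: 3700 × 0.969 = 3585
Band 3: 13400 × 0.966 = 12944
Band 4: 7200 × 0.959 = 6905
Band 5: 16200 × 0.929 + 8700 × 0.492 = 15050 + 4280 = 19330
Population now: 0–14=2572, 15–29=3585, 30–44=12944, 45–59=6905, 60+=19330

19330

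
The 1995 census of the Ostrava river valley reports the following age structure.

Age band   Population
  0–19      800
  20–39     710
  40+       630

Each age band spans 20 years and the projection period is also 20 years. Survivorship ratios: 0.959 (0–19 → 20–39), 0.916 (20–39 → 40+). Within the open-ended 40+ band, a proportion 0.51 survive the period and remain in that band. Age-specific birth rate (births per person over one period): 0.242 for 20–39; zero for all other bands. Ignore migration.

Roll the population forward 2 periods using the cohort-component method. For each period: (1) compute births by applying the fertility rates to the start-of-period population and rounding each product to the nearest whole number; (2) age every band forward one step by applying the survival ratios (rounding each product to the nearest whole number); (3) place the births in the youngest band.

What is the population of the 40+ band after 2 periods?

(Groups numbered youngest = 1 to oldest = 3.)
After projecting period 1:
Births: 710 × 0.242 = 172
Group 2: 800 × 0.959 = 767
Group 3: 710 × 0.916 + 630 × 0.51 = 650 + 321 = 971
End of period: [172, 767, 971]
After projecting period 2:
Births: 767 × 0.242 = 186
Group 2: 172 × 0.959 = 165
Group 3: 767 × 0.916 + 971 × 0.51 = 703 + 495 = 1198
End of period: [186, 165, 1198]

1198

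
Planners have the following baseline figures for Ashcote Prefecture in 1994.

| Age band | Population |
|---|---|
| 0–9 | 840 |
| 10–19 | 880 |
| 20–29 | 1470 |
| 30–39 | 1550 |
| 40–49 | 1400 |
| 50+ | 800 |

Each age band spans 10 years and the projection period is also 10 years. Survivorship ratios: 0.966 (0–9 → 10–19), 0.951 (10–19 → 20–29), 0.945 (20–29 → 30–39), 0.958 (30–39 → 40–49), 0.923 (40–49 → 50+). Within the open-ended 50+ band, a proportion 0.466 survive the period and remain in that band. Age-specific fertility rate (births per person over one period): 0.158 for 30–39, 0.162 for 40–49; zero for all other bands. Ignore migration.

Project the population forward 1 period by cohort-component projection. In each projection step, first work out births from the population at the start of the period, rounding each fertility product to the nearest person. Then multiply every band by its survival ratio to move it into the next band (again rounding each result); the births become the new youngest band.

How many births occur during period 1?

Period 1.
Births: 1550 × 0.158 = 245  |  1400 × 0.162 = 227 → 472
10–19: 840 × 0.966 = 811
20–29: 880 × 0.951 = 837
30–39: 1470 × 0.945 = 1389
40–49: 1550 × 0.958 = 1485
50+: 1400 × 0.923 + 800 × 0.466 = 1292 + 373 = 1665
Population now: 0–9=472, 10–19=811, 20–29=837, 30–39=1389, 40–49=1485, 50+=1665

472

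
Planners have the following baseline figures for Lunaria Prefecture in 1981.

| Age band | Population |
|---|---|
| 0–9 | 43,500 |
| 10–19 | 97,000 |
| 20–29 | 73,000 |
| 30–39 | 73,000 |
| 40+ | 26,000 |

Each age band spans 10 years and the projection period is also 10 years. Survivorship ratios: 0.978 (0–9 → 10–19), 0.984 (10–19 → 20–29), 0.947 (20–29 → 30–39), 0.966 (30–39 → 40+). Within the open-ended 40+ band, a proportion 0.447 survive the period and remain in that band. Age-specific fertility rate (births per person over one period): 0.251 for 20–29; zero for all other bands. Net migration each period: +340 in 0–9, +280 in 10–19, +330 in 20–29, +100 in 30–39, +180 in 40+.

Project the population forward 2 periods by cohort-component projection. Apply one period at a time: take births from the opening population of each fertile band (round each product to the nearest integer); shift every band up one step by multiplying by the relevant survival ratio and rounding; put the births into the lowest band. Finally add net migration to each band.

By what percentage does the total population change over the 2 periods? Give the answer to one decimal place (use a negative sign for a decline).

Period 1.
Births: 73000 × 0.251 = 18323
10–19: 43500 × 0.978 = 42543
20–29: 97000 × 0.984 = 95448
30–39: 73000 × 0.947 = 69131
40+: 73000 × 0.966 + 26000 × 0.447 = 70518 + 11622 = 82140
Net migration: 0–9 + 340 → 18663; 10–19 + 280 → 42823; 20–29 + 330 → 95778; 30–39 + 100 → 69231; 40+ + 180 → 82320
End of period: [18663, 42823, 95778, 69231, 82320]
Period 2.
Births: 95778 × 0.251 = 24040
10–19: 18663 × 0.978 = 18252
20–29: 42823 × 0.984 = 42138
30–39: 95778 × 0.947 = 90702
40+: 69231 × 0.966 + 82320 × 0.447 = 66877 + 36797 = 103674
Net migration: 0–9 + 340 → 24380; 10–19 + 280 → 18532; 20–29 + 330 → 42468; 30–39 + 100 → 90802; 40+ + 180 → 103854
End of period: [24380, 18532, 42468, 90802, 103854]
Total: 312500 → 280036; change = -32464; percentage change = -10.4%

-10.4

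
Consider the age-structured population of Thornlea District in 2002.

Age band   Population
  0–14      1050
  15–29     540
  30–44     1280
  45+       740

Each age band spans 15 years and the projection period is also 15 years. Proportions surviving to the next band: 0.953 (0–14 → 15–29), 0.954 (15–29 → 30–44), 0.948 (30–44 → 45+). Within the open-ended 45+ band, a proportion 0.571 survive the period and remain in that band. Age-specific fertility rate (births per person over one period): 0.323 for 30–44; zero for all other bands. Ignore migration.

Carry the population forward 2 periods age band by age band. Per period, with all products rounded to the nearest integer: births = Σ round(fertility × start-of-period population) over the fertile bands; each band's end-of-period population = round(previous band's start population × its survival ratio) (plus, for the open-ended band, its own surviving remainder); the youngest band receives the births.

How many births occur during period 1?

After projecting period 1:
Births: 1280 * 0.323 = 413
15–29: 1050 * 0.953 = 1001
30–44: 540 * 0.954 = 515
45+: 1280 * 0.948 + 740 * 0.571 = 1213 + 423 = 1636
Population now: 0–14=413, 15–29=1001, 30–44=515, 45+=1636

413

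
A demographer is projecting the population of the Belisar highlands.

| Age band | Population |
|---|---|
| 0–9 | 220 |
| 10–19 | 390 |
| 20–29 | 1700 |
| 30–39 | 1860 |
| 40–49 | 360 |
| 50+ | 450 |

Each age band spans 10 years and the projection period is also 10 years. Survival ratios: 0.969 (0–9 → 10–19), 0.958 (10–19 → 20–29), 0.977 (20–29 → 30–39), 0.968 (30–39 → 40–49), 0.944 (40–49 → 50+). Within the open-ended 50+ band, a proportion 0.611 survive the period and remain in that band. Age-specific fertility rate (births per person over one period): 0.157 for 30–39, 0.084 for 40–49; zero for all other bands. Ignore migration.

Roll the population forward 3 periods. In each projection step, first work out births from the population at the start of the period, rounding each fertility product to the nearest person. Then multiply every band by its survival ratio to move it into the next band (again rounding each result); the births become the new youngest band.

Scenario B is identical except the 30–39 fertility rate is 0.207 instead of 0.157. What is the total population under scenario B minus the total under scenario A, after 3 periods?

186

Let group 1 be 0–9 through group 6 = 50+.
After projecting period 1:
Births: 1860 × 0.157 = 292 ; 360 × 0.084 = 30 — total 322
Group 2: 220 × 0.969 = 213
Group 3: 390 × 0.958 = 374
Group 4: 1700 × 0.977 = 1661
Group 5: 1860 × 0.968 = 1800
Group 6: 360 × 0.944 + 450 × 0.611 = 340 + 275 = 615
→ [322, 213, 374, 1661, 1800, 615]
After projecting period 2:
Births: 1661 × 0.157 = 261 ; 1800 × 0.084 = 151 — total 412
Group 2: 322 × 0.969 = 312
Group 3: 213 × 0.958 = 204
Group 4: 374 × 0.977 = 365
Group 5: 1661 × 0.968 = 1608
Group 6: 1800 × 0.944 + 615 × 0.611 = 1699 + 376 = 2075
→ [412, 312, 204, 365, 1608, 2075]
After projecting period 3:
Births: 365 × 0.157 = 57 ; 1608 × 0.084 = 135 — total 192
Group 2: 412 × 0.969 = 399
Group 3: 312 × 0.958 = 299
Group 4: 204 × 0.977 = 199
Group 5: 365 × 0.968 = 353
Group 6: 1608 × 0.944 + 2075 × 0.611 = 1518 + 1268 = 2786
→ [192, 399, 299, 199, 353, 2786]
Scenario A total after 3 periods: 4228
Scenario B projection —
After projecting period 1:
Births: 1860 × 0.207 = 385 ; 360 × 0.084 = 30 — total 415
Group 2: 220 × 0.969 = 213
Group 3: 390 × 0.958 = 374
Group 4: 1700 × 0.977 = 1661
Group 5: 1860 × 0.968 = 1800
Group 6: 360 × 0.944 + 450 × 0.611 = 340 + 275 = 615
→ [415, 213, 374, 1661, 1800, 615]
After projecting period 2:
Births: 1661 × 0.207 = 344 ; 1800 × 0.084 = 151 — total 495
Group 2: 415 × 0.969 = 402
Group 3: 213 × 0.958 = 204
Group 4: 374 × 0.977 = 365
Group 5: 1661 × 0.968 = 1608
Group 6: 1800 × 0.944 + 615 × 0.611 = 1699 + 376 = 2075
→ [495, 402, 204, 365, 1608, 2075]
After projecting period 3:
Births: 365 × 0.207 = 76 ; 1608 × 0.084 = 135 — total 211
Group 2: 495 × 0.969 = 480
Group 3: 402 × 0.958 = 385
Group 4: 204 × 0.977 = 199
Group 5: 365 × 0.968 = 353
Group 6: 1608 × 0.944 + 2075 × 0.611 = 1518 + 1268 = 2786
→ [211, 480, 385, 199, 353, 2786]
Scenario B total after 3 periods: 4414
Difference B − A = 4414 − 4228 = 186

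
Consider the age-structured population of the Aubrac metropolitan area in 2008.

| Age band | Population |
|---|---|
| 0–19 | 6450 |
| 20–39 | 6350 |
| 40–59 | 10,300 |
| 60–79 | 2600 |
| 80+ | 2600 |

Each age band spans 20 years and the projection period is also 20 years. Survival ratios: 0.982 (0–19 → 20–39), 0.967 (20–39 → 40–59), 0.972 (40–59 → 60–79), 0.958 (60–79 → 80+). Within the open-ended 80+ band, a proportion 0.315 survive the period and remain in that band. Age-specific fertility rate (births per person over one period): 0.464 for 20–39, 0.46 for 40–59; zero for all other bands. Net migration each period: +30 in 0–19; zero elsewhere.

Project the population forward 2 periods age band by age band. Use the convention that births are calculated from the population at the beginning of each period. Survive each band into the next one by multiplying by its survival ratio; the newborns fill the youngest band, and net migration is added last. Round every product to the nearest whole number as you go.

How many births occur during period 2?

Numbering the groups 1..5 from youngest to oldest:
Period 1:
Births: 6350 * 0.464 = 2946, 10300 * 0.46 = 4738 → total 7684
Group 2: 6450 * 0.982 = 6334
Group 3: 6350 * 0.967 = 6140
Group 4: 10300 * 0.972 = 10012
Group 5: 2600 * 0.958 + 2600 * 0.315 = 2491 + 819 = 3310
Net migration: Group 1 + 30 → 7714
End of period: [7714, 6334, 6140, 10012, 3310]
Period 2:
Births: 6334 * 0.464 = 2939, 6140 * 0.46 = 2824 → total 5763
Group 2: 7714 * 0.982 = 7575
Group 3: 6334 * 0.967 = 6125
Group 4: 6140 * 0.972 = 5968
Group 5: 10012 * 0.958 + 3310 * 0.315 = 9591 + 1043 = 10634
Net migration: Group 1 + 30 → 5793
End of period: [5793, 7575, 6125, 5968, 10634]

5763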